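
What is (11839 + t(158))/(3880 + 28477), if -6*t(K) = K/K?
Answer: 71033/194142 ≈ 0.36588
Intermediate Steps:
t(K) = -⅙ (t(K) = -K/(6*K) = -⅙*1 = -⅙)
(11839 + t(158))/(3880 + 28477) = (11839 - ⅙)/(3880 + 28477) = (71033/6)/32357 = (71033/6)*(1/32357) = 71033/194142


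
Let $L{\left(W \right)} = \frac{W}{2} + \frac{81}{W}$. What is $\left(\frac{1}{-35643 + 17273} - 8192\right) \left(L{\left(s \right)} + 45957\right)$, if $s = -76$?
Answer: $- \frac{525164107661283}{1396120} \approx -3.7616 \cdot 10^{8}$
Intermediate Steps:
$L{\left(W \right)} = \frac{W}{2} + \frac{81}{W}$ ($L{\left(W \right)} = W \frac{1}{2} + \frac{81}{W} = \frac{W}{2} + \frac{81}{W}$)
$\left(\frac{1}{-35643 + 17273} - 8192\right) \left(L{\left(s \right)} + 45957\right) = \left(\frac{1}{-35643 + 17273} - 8192\right) \left(\left(\frac{1}{2} \left(-76\right) + \frac{81}{-76}\right) + 45957\right) = \left(\frac{1}{-18370} - 8192\right) \left(\left(-38 + 81 \left(- \frac{1}{76}\right)\right) + 45957\right) = \left(- \frac{1}{18370} - 8192\right) \left(\left(-38 - \frac{81}{76}\right) + 45957\right) = - \frac{150487041 \left(- \frac{2969}{76} + 45957\right)}{18370} = \left(- \frac{150487041}{18370}\right) \frac{3489763}{76} = - \frac{525164107661283}{1396120}$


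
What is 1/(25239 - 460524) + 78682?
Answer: 34249094369/435285 ≈ 78682.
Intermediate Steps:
1/(25239 - 460524) + 78682 = 1/(-435285) + 78682 = -1/435285 + 78682 = 34249094369/435285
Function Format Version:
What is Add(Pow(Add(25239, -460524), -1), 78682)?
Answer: Rational(34249094369, 435285) ≈ 78682.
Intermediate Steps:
Add(Pow(Add(25239, -460524), -1), 78682) = Add(Pow(-435285, -1), 78682) = Add(Rational(-1, 435285), 78682) = Rational(34249094369, 435285)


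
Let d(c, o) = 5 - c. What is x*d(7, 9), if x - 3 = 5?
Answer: -16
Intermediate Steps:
x = 8 (x = 3 + 5 = 8)
x*d(7, 9) = 8*(5 - 1*7) = 8*(5 - 7) = 8*(-2) = -16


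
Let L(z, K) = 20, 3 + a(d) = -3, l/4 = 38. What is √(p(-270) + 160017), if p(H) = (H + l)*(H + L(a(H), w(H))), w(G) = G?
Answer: √189517 ≈ 435.34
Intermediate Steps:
l = 152 (l = 4*38 = 152)
a(d) = -6 (a(d) = -3 - 3 = -6)
p(H) = (20 + H)*(152 + H) (p(H) = (H + 152)*(H + 20) = (152 + H)*(20 + H) = (20 + H)*(152 + H))
√(p(-270) + 160017) = √((3040 + (-270)² + 172*(-270)) + 160017) = √((3040 + 72900 - 46440) + 160017) = √(29500 + 160017) = √189517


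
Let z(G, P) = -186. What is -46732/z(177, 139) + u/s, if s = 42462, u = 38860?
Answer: 165963512/658161 ≈ 252.16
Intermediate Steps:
-46732/z(177, 139) + u/s = -46732/(-186) + 38860/42462 = -46732*(-1/186) + 38860*(1/42462) = 23366/93 + 19430/21231 = 165963512/658161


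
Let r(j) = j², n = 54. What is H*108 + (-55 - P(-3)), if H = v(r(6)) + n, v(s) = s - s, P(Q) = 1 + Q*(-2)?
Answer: 5770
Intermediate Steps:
P(Q) = 1 - 2*Q
v(s) = 0
H = 54 (H = 0 + 54 = 54)
H*108 + (-55 - P(-3)) = 54*108 + (-55 - (1 - 2*(-3))) = 5832 + (-55 - (1 + 6)) = 5832 + (-55 - 1*7) = 5832 + (-55 - 7) = 5832 - 62 = 5770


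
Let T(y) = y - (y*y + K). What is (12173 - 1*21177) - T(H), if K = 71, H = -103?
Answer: 1779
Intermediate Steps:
T(y) = -71 + y - y² (T(y) = y - (y*y + 71) = y - (y² + 71) = y - (71 + y²) = y + (-71 - y²) = -71 + y - y²)
(12173 - 1*21177) - T(H) = (12173 - 1*21177) - (-71 - 103 - 1*(-103)²) = (12173 - 21177) - (-71 - 103 - 1*10609) = -9004 - (-71 - 103 - 10609) = -9004 - 1*(-10783) = -9004 + 10783 = 1779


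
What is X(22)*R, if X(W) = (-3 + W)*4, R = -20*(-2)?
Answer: 3040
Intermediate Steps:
R = 40
X(W) = -12 + 4*W
X(22)*R = (-12 + 4*22)*40 = (-12 + 88)*40 = 76*40 = 3040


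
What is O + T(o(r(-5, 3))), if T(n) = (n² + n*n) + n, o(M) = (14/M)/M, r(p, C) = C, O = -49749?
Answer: -4029151/81 ≈ -49743.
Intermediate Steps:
o(M) = 14/M²
T(n) = n + 2*n² (T(n) = (n² + n²) + n = 2*n² + n = n + 2*n²)
O + T(o(r(-5, 3))) = -49749 + (14/3²)*(1 + 2*(14/3²)) = -49749 + (14*(⅑))*(1 + 2*(14*(⅑))) = -49749 + 14*(1 + 2*(14/9))/9 = -49749 + 14*(1 + 28/9)/9 = -49749 + (14/9)*(37/9) = -49749 + 518/81 = -4029151/81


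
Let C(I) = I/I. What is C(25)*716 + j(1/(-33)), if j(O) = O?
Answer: 23627/33 ≈ 715.97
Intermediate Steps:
C(I) = 1
C(25)*716 + j(1/(-33)) = 1*716 + 1/(-33) = 716 - 1/33 = 23627/33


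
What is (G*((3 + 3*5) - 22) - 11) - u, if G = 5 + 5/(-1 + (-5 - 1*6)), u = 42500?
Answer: -127588/3 ≈ -42529.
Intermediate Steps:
G = 55/12 (G = 5 + 5/(-1 + (-5 - 6)) = 5 + 5/(-1 - 11) = 5 + 5/(-12) = 5 - 1/12*5 = 5 - 5/12 = 55/12 ≈ 4.5833)
(G*((3 + 3*5) - 22) - 11) - u = (55*((3 + 3*5) - 22)/12 - 11) - 1*42500 = (55*((3 + 15) - 22)/12 - 11) - 42500 = (55*(18 - 22)/12 - 11) - 42500 = ((55/12)*(-4) - 11) - 42500 = (-55/3 - 11) - 42500 = -88/3 - 42500 = -127588/3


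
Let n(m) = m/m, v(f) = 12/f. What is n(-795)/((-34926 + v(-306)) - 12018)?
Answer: -51/2394146 ≈ -2.1302e-5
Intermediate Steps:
n(m) = 1
n(-795)/((-34926 + v(-306)) - 12018) = 1/((-34926 + 12/(-306)) - 12018) = 1/((-34926 + 12*(-1/306)) - 12018) = 1/((-34926 - 2/51) - 12018) = 1/(-1781228/51 - 12018) = 1/(-2394146/51) = 1*(-51/2394146) = -51/2394146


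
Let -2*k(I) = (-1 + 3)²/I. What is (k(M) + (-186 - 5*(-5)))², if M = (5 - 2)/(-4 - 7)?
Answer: 212521/9 ≈ 23613.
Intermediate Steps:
M = -3/11 (M = 3/(-11) = 3*(-1/11) = -3/11 ≈ -0.27273)
k(I) = -2/I (k(I) = -(-1 + 3)²/(2*I) = -2²/(2*I) = -2/I)
(k(M) + (-186 - 5*(-5)))² = (-2/(-3/11) + (-186 - 5*(-5)))² = (-2*(-11/3) + (-186 - 1*(-25)))² = (22/3 + (-186 + 25))² = (22/3 - 161)² = (-461/3)² = 212521/9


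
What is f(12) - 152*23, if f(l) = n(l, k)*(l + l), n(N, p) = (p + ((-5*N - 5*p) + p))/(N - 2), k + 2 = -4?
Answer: -17984/5 ≈ -3596.8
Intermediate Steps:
k = -6 (k = -2 - 4 = -6)
n(N, p) = (-5*N - 3*p)/(-2 + N) (n(N, p) = (p + (-5*N - 4*p))/(-2 + N) = (-5*N - 3*p)/(-2 + N))
f(l) = 2*l*(18 - 5*l)/(-2 + l) (f(l) = ((-5*l - 3*(-6))/(-2 + l))*(l + l) = ((-5*l + 18)/(-2 + l))*(2*l) = ((18 - 5*l)/(-2 + l))*(2*l) = 2*l*(18 - 5*l)/(-2 + l))
f(12) - 152*23 = 2*12*(18 - 5*12)/(-2 + 12) - 152*23 = 2*12*(18 - 60)/10 - 3496 = 2*12*(⅒)*(-42) - 3496 = -504/5 - 3496 = -17984/5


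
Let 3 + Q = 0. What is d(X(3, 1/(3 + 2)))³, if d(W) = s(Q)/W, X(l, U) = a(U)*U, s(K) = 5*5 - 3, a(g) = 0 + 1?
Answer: 1331000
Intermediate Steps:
Q = -3 (Q = -3 + 0 = -3)
a(g) = 1
s(K) = 22 (s(K) = 25 - 3 = 22)
X(l, U) = U (X(l, U) = 1*U = U)
d(W) = 22/W
d(X(3, 1/(3 + 2)))³ = (22/(1/(3 + 2)))³ = (22/(1/5))³ = (22/(⅕))³ = (22*5)³ = 110³ = 1331000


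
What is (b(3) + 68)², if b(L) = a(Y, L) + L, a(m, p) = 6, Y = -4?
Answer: 5929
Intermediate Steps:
b(L) = 6 + L
(b(3) + 68)² = ((6 + 3) + 68)² = (9 + 68)² = 77² = 5929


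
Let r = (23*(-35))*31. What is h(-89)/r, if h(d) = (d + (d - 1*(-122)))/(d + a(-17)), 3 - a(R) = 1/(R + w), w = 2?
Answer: -24/919057 ≈ -2.6114e-5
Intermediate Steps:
r = -24955 (r = -805*31 = -24955)
a(R) = 3 - 1/(2 + R) (a(R) = 3 - 1/(R + 2) = 3 - 1/(2 + R))
h(d) = (122 + 2*d)/(46/15 + d) (h(d) = (d + (d - 1*(-122)))/(d + (5 + 3*(-17))/(2 - 17)) = (d + (d + 122))/(d + (5 - 51)/(-15)) = (d + (122 + d))/(d - 1/15*(-46)) = (122 + 2*d)/(d + 46/15) = (122 + 2*d)/(46/15 + d))
h(-89)/r = (30*(61 - 89)/(46 + 15*(-89)))/(-24955) = (30*(-28)/(46 - 1335))*(-1/24955) = (30*(-28)/(-1289))*(-1/24955) = (30*(-1/1289)*(-28))*(-1/24955) = (840/1289)*(-1/24955) = -24/919057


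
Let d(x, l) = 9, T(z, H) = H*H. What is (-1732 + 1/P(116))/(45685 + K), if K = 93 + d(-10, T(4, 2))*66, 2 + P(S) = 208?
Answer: -356791/9552632 ≈ -0.037350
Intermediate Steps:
P(S) = 206 (P(S) = -2 + 208 = 206)
T(z, H) = H²
K = 687 (K = 93 + 9*66 = 93 + 594 = 687)
(-1732 + 1/P(116))/(45685 + K) = (-1732 + 1/206)/(45685 + 687) = (-1732 + 1/206)/46372 = -356791/206*1/46372 = -356791/9552632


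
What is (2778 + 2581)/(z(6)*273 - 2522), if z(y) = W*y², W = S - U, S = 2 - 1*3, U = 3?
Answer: -5359/41834 ≈ -0.12810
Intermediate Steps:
S = -1 (S = 2 - 3 = -1)
W = -4 (W = -1 - 1*3 = -1 - 3 = -4)
z(y) = -4*y²
(2778 + 2581)/(z(6)*273 - 2522) = (2778 + 2581)/(-4*6²*273 - 2522) = 5359/(-4*36*273 - 2522) = 5359/(-144*273 - 2522) = 5359/(-39312 - 2522) = 5359/(-41834) = 5359*(-1/41834) = -5359/41834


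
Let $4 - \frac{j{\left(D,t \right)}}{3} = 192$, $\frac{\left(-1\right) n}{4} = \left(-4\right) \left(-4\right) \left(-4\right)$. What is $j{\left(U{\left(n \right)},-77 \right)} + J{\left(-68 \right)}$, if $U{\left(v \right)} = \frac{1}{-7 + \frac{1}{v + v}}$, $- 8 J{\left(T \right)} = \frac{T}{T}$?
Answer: $- \frac{4513}{8} \approx -564.13$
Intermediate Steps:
$J{\left(T \right)} = - \frac{1}{8}$ ($J{\left(T \right)} = - \frac{T \frac{1}{T}}{8} = \left(- \frac{1}{8}\right) 1 = - \frac{1}{8}$)
$n = 256$ ($n = - 4 \left(-4\right) \left(-4\right) \left(-4\right) = - 4 \cdot 16 \left(-4\right) = \left(-4\right) \left(-64\right) = 256$)
$U{\left(v \right)} = \frac{1}{-7 + \frac{1}{2 v}}$
$j{\left(D,t \right)} = -564$ ($j{\left(D,t \right)} = 12 - 576 = -564$)
$j{\left(U{\left(n \right)},-77 \right)} + J{\left(-68 \right)} = -564 - \frac{1}{8} = - \frac{4513}{8}$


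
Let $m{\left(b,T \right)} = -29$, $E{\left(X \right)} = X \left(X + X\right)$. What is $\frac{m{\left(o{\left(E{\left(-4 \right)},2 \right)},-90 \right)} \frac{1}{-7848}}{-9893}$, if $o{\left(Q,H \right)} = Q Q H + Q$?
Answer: $- \frac{29}{77640264} \approx -3.7352 \cdot 10^{-7}$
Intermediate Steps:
$E{\left(X \right)} = 2 X^{2}$ ($E{\left(X \right)} = X 2 X = 2 X^{2}$)
$o{\left(Q,H \right)} = Q + H Q^{2}$ ($o{\left(Q,H \right)} = Q^{2} H + Q = H Q^{2} + Q = Q + H Q^{2}$)
$\frac{m{\left(o{\left(E{\left(-4 \right)},2 \right)},-90 \right)} \frac{1}{-7848}}{-9893} = \frac{\left(-29\right) \frac{1}{-7848}}{-9893} = \left(-29\right) \left(- \frac{1}{7848}\right) \left(- \frac{1}{9893}\right) = \frac{29}{7848} \left(- \frac{1}{9893}\right) = - \frac{29}{77640264}$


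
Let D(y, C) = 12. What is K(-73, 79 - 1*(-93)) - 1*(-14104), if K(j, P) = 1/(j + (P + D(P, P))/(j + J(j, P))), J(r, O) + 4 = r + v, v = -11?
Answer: 7319969/519 ≈ 14104.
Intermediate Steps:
J(r, O) = -15 + r (J(r, O) = -4 + (r - 11) = -4 + (-11 + r) = -15 + r)
K(j, P) = 1/(j + (12 + P)/(-15 + 2*j)) (K(j, P) = 1/(j + (P + 12)/(j + (-15 + j))) = 1/(j + (12 + P)/(-15 + 2*j)))
K(-73, 79 - 1*(-93)) - 1*(-14104) = (-15 + 2*(-73))/(12 + (79 - 1*(-93)) + (-73)² - 73*(-15 - 73)) - 1*(-14104) = (-15 - 146)/(12 + (79 + 93) + 5329 - 73*(-88)) + 14104 = -161/(12 + 172 + 5329 + 6424) + 14104 = -161/11937 + 14104 = (1/11937)*(-161) + 14104 = -7/519 + 14104 = 7319969/519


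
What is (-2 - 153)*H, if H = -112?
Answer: 17360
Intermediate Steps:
(-2 - 153)*H = (-2 - 153)*(-112) = -155*(-112) = 17360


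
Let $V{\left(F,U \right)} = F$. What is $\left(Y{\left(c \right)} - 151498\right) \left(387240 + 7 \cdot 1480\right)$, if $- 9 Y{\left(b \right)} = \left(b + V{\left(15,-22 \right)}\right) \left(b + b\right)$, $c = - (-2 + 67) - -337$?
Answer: $- \frac{604196936000}{9} \approx -6.7133 \cdot 10^{10}$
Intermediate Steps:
$c = 272$ ($c = \left(-1\right) 65 + 337 = -65 + 337 = 272$)
$Y{\left(b \right)} = - \frac{2 b \left(15 + b\right)}{9}$ ($Y{\left(b \right)} = - \frac{\left(b + 15\right) \left(b + b\right)}{9} = - \frac{\left(15 + b\right) 2 b}{9} = - \frac{2 b \left(15 + b\right)}{9}$)
$\left(Y{\left(c \right)} - 151498\right) \left(387240 + 7 \cdot 1480\right) = \left(\left(- \frac{2}{9}\right) 272 \left(15 + 272\right) - 151498\right) \left(387240 + 7 \cdot 1480\right) = \left(\left(- \frac{2}{9}\right) 272 \cdot 287 - 151498\right) \left(387240 + 10360\right) = \left(- \frac{156128}{9} - 151498\right) 397600 = \left(- \frac{1519610}{9}\right) 397600 = - \frac{604196936000}{9}$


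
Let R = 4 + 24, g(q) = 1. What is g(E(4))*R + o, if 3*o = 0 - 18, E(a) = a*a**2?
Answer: 22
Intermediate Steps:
E(a) = a**3
o = -6 (o = (0 - 18)/3 = (1/3)*(-18) = -6)
R = 28
g(E(4))*R + o = 1*28 - 6 = 28 - 6 = 22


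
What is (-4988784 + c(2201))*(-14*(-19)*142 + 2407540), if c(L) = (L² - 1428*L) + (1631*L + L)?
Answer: 744893386752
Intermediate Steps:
c(L) = L² + 204*L (c(L) = (L² - 1428*L) + 1632*L = L² + 204*L)
(-4988784 + c(2201))*(-14*(-19)*142 + 2407540) = (-4988784 + 2201*(204 + 2201))*(-14*(-19)*142 + 2407540) = (-4988784 + 2201*2405)*(-14*(-19)*142 + 2407540) = (-4988784 + 5293405)*(266*142 + 2407540) = 304621*(37772 + 2407540) = 304621*2445312 = 744893386752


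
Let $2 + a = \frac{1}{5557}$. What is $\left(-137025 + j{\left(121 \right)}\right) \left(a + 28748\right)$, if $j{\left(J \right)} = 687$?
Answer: $- \frac{21778839762774}{5557} \approx -3.9192 \cdot 10^{9}$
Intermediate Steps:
$a = - \frac{11113}{5557}$ ($a = -2 + \frac{1}{5557} = - \frac{11113}{5557} \approx -1.9998$)
$\left(-137025 + j{\left(121 \right)}\right) \left(a + 28748\right) = \left(-137025 + 687\right) \left(- \frac{11113}{5557} + 28748\right) = \left(-136338\right) \frac{159741523}{5557} = - \frac{21778839762774}{5557}$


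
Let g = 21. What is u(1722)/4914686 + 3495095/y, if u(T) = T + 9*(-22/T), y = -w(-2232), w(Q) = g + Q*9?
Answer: 4929893428233917/28304802137094 ≈ 174.17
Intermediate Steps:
w(Q) = 21 + 9*Q (w(Q) = 21 + Q*9 = 21 + 9*Q)
y = 20067 (y = -(21 + 9*(-2232)) = -(21 - 20088) = -1*(-20067) = 20067)
u(T) = T - 198/T
u(1722)/4914686 + 3495095/y = (1722 - 198/1722)/4914686 + 3495095/20067 = (1722 - 198*1/1722)*(1/4914686) + 3495095*(1/20067) = (1722 - 33/287)*(1/4914686) + 3495095/20067 = (494181/287)*(1/4914686) + 3495095/20067 = 494181/1410514882 + 3495095/20067 = 4929893428233917/28304802137094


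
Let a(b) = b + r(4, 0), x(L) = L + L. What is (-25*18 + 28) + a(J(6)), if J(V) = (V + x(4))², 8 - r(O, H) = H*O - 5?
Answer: -213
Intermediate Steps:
r(O, H) = 13 - H*O (r(O, H) = 8 - (H*O - 5) = 8 - (-5 + H*O) = 8 + (5 - H*O) = 13 - H*O)
x(L) = 2*L
J(V) = (8 + V)² (J(V) = (V + 2*4)² = (V + 8)² = (8 + V)²)
a(b) = 13 + b (a(b) = b + (13 - 1*0*4) = b + (13 + 0) = b + 13 = 13 + b)
(-25*18 + 28) + a(J(6)) = (-25*18 + 28) + (13 + (8 + 6)²) = (-450 + 28) + (13 + 14²) = -422 + (13 + 196) = -422 + 209 = -213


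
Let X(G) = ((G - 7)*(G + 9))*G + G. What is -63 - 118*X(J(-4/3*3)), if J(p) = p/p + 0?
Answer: 6899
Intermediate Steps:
J(p) = 1 (J(p) = 1 + 0 = 1)
X(G) = G + G*(-7 + G)*(9 + G) (X(G) = ((-7 + G)*(9 + G))*G + G = G*(-7 + G)*(9 + G) + G = G + G*(-7 + G)*(9 + G))
-63 - 118*X(J(-4/3*3)) = -63 - 118*(-62 + 1**2 + 2*1) = -63 - 118*(-62 + 1 + 2) = -63 - 118*(-59) = -63 + 6962 = 6899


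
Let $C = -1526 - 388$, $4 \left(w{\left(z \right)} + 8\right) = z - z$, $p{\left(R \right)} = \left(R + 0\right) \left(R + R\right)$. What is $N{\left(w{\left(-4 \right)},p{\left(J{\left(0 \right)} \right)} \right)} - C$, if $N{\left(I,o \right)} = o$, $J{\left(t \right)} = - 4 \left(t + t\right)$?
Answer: $1914$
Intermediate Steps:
$J{\left(t \right)} = - 8 t$ ($J{\left(t \right)} = - 4 \cdot 2 t = - 8 t$)
$p{\left(R \right)} = 2 R^{2}$ ($p{\left(R \right)} = R 2 R = 2 R^{2}$)
$w{\left(z \right)} = -8$ ($w{\left(z \right)} = -8 + \frac{z - z}{4} = -8 + \frac{1}{4} \cdot 0 = -8 + 0 = -8$)
$C = -1914$ ($C = -1526 - 388 = -1914$)
$N{\left(w{\left(-4 \right)},p{\left(J{\left(0 \right)} \right)} \right)} - C = 2 \left(\left(-8\right) 0\right)^{2} - -1914 = 2 \cdot 0^{2} + 1914 = 2 \cdot 0 + 1914 = 0 + 1914 = 1914$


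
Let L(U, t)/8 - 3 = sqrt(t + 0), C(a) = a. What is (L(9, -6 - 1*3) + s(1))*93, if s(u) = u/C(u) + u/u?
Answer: 2418 + 2232*I ≈ 2418.0 + 2232.0*I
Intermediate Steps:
L(U, t) = 24 + 8*sqrt(t) (L(U, t) = 24 + 8*sqrt(t + 0) = 24 + 8*sqrt(t))
s(u) = 2 (s(u) = u/u + u/u = 1 + 1 = 2)
(L(9, -6 - 1*3) + s(1))*93 = ((24 + 8*sqrt(-6 - 1*3)) + 2)*93 = ((24 + 8*sqrt(-6 - 3)) + 2)*93 = ((24 + 8*sqrt(-9)) + 2)*93 = ((24 + 8*(3*I)) + 2)*93 = ((24 + 24*I) + 2)*93 = (26 + 24*I)*93 = 2418 + 2232*I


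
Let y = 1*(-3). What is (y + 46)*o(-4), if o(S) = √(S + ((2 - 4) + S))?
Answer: 43*I*√10 ≈ 135.98*I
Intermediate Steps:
o(S) = √(-2 + 2*S) (o(S) = √(S + (-2 + S)) = √(-2 + 2*S))
y = -3
(y + 46)*o(-4) = (-3 + 46)*√(-2 + 2*(-4)) = 43*√(-2 - 8) = 43*√(-10) = 43*(I*√10) = 43*I*√10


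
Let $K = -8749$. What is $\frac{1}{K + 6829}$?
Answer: $- \frac{1}{1920} \approx -0.00052083$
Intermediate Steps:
$\frac{1}{K + 6829} = \frac{1}{-8749 + 6829} = \frac{1}{-1920} = - \frac{1}{1920}$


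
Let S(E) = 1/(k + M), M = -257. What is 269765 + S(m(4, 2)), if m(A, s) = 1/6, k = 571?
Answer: 84706211/314 ≈ 2.6977e+5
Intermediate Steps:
m(A, s) = ⅙
S(E) = 1/314 (S(E) = 1/(571 - 257) = 1/314)
269765 + S(m(4, 2)) = 269765 + 1/314 = 84706211/314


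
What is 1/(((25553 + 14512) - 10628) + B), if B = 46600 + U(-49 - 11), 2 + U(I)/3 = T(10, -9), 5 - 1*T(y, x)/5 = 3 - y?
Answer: 1/76211 ≈ 1.3121e-5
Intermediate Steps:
T(y, x) = 10 + 5*y (T(y, x) = 25 - 5*(3 - y) = 25 + (-15 + 5*y) = 10 + 5*y)
U(I) = 174 (U(I) = -6 + 3*(10 + 5*10) = -6 + 3*(10 + 50) = -6 + 3*60 = -6 + 180 = 174)
B = 46774 (B = 46600 + 174 = 46774)
1/(((25553 + 14512) - 10628) + B) = 1/(((25553 + 14512) - 10628) + 46774) = 1/((40065 - 10628) + 46774) = 1/(29437 + 46774) = 1/76211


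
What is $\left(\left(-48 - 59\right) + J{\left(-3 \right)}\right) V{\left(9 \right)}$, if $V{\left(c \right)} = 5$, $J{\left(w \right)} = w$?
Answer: $-550$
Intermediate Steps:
$\left(\left(-48 - 59\right) + J{\left(-3 \right)}\right) V{\left(9 \right)} = \left(\left(-48 - 59\right) - 3\right) 5 = \left(-107 - 3\right) 5 = \left(-110\right) 5 = -550$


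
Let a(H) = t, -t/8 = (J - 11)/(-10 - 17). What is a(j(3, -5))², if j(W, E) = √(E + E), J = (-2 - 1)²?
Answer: 256/729 ≈ 0.35117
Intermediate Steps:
J = 9 (J = (-3)² = 9)
j(W, E) = √2*√E (j(W, E) = √(2*E) = √2*√E)
t = -16/27 (t = -8*(9 - 11)/(-10 - 17) = -(-16)/(-27) = -(-16)*(-1)/27 = -8*2/27 = -16/27 ≈ -0.59259)
a(H) = -16/27
a(j(3, -5))² = (-16/27)² = 256/729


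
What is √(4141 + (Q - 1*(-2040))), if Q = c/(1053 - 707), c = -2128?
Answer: 91*√22317/173 ≈ 78.580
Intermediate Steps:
Q = -1064/173 (Q = -2128/(1053 - 707) = -2128/346 = -2128*1/346 = -1064/173 ≈ -6.1503)
√(4141 + (Q - 1*(-2040))) = √(4141 + (-1064/173 - 1*(-2040))) = √(4141 + (-1064/173 + 2040)) = √(4141 + 351856/173) = √(1068249/173) = 91*√22317/173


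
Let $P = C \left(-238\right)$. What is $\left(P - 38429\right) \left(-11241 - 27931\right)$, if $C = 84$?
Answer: $2288467412$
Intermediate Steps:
$P = -19992$ ($P = 84 \left(-238\right) = -19992$)
$\left(P - 38429\right) \left(-11241 - 27931\right) = \left(-19992 - 38429\right) \left(-11241 - 27931\right) = \left(-58421\right) \left(-39172\right) = 2288467412$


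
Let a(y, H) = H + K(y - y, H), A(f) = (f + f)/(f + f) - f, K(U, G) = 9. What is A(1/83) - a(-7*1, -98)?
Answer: 7469/83 ≈ 89.988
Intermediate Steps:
A(f) = 1 - f (A(f) = (2*f)/((2*f)) - f = (2*f)*(1/(2*f)) - f = 1 - f)
a(y, H) = 9 + H (a(y, H) = H + 9 = 9 + H)
A(1/83) - a(-7*1, -98) = (1 - 1/83) - (9 - 98) = (1 - 1*1/83) - 1*(-89) = (1 - 1/83) + 89 = 82/83 + 89 = 7469/83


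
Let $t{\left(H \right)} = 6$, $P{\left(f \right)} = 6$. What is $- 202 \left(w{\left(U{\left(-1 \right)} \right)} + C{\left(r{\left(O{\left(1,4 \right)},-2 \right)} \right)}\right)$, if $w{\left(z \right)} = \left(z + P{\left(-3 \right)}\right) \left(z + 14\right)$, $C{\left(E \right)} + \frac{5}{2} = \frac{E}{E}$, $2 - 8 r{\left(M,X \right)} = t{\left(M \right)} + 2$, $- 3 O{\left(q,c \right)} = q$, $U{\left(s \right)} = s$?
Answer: $-12827$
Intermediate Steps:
$O{\left(q,c \right)} = - \frac{q}{3}$
$r{\left(M,X \right)} = - \frac{3}{4}$ ($r{\left(M,X \right)} = \frac{1}{4} - \frac{6 + 2}{8} = \frac{1}{4} - 1 = - \frac{3}{4}$)
$C{\left(E \right)} = - \frac{3}{2}$ ($C{\left(E \right)} = - \frac{5}{2} + \frac{E}{E} = - \frac{5}{2} + 1 = - \frac{3}{2}$)
$w{\left(z \right)} = \left(6 + z\right) \left(14 + z\right)$ ($w{\left(z \right)} = \left(z + 6\right) \left(z + 14\right) = \left(6 + z\right) \left(14 + z\right)$)
$- 202 \left(w{\left(U{\left(-1 \right)} \right)} + C{\left(r{\left(O{\left(1,4 \right)},-2 \right)} \right)}\right) = - 202 \left(\left(84 + \left(-1\right)^{2} + 20 \left(-1\right)\right) - \frac{3}{2}\right) = - 202 \left(\left(84 + 1 - 20\right) - \frac{3}{2}\right) = - 202 \left(65 - \frac{3}{2}\right) = \left(-202\right) \frac{127}{2} = -12827$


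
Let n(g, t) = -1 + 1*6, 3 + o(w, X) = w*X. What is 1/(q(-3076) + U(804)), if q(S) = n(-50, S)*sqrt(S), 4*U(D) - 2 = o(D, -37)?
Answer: -118996/886233401 - 160*I*sqrt(769)/886233401 ≈ -0.00013427 - 5.0065e-6*I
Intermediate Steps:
o(w, X) = -3 + X*w (o(w, X) = -3 + w*X = -3 + X*w)
n(g, t) = 5 (n(g, t) = -1 + 6 = 5)
U(D) = -1/4 - 37*D/4 (U(D) = 1/2 + (-3 - 37*D)/4 = 1/2 + (-3/4 - 37*D/4) = -1/4 - 37*D/4)
q(S) = 5*sqrt(S)
1/(q(-3076) + U(804)) = 1/(5*sqrt(-3076) + (-1/4 - 37/4*804)) = 1/(5*(2*I*sqrt(769)) + (-1/4 - 7437)) = 1/(10*I*sqrt(769) - 29749/4) = 1/(-29749/4 + 10*I*sqrt(769))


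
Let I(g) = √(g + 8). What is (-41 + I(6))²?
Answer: (41 - √14)² ≈ 1388.2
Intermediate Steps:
I(g) = √(8 + g)
(-41 + I(6))² = (-41 + √(8 + 6))² = (-41 + √14)²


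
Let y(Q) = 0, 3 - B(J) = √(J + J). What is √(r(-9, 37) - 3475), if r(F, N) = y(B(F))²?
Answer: 5*I*√139 ≈ 58.949*I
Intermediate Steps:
B(J) = 3 - √2*√J (B(J) = 3 - √(J + J) = 3 - √(2*J) = 3 - √2*√J)
r(F, N) = 0 (r(F, N) = 0² = 0)
√(r(-9, 37) - 3475) = √(0 - 3475) = √(-3475) = 5*I*√139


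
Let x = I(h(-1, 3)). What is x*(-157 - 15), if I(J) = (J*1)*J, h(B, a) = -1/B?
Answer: -172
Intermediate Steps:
I(J) = J² (I(J) = J*J = J²)
x = 1 (x = (-1/(-1))² = (-1*(-1))² = 1² = 1)
x*(-157 - 15) = 1*(-157 - 15) = 1*(-172) = -172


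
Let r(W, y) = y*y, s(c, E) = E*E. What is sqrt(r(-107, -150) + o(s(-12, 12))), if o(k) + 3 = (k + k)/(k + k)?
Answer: sqrt(22498) ≈ 149.99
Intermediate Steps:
s(c, E) = E**2
o(k) = -2 (o(k) = -3 + (k + k)/(k + k) = -3 + (2*k)/((2*k)) = -3 + (2*k)*(1/(2*k)) = -3 + 1 = -2)
r(W, y) = y**2
sqrt(r(-107, -150) + o(s(-12, 12))) = sqrt((-150)**2 - 2) = sqrt(22500 - 2) = sqrt(22498)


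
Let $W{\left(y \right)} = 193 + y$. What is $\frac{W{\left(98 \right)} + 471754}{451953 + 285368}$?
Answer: $\frac{472045}{737321} \approx 0.64022$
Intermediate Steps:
$\frac{W{\left(98 \right)} + 471754}{451953 + 285368} = \frac{\left(193 + 98\right) + 471754}{451953 + 285368} = \frac{291 + 471754}{737321} = 472045 \cdot \frac{1}{737321} = \frac{472045}{737321}$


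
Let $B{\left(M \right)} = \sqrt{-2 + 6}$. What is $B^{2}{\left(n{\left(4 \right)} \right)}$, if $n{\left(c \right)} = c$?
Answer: $4$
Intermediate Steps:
$B{\left(M \right)} = 2$ ($B{\left(M \right)} = \sqrt{4} = 2$)
$B^{2}{\left(n{\left(4 \right)} \right)} = 2^{2} = 4$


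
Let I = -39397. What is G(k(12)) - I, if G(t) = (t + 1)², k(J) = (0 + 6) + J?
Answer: 39758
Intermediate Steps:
k(J) = 6 + J
G(t) = (1 + t)²
G(k(12)) - I = (1 + (6 + 12))² - 1*(-39397) = (1 + 18)² + 39397 = 19² + 39397 = 361 + 39397 = 39758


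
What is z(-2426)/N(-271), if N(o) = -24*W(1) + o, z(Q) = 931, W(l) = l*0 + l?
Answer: -931/295 ≈ -3.1559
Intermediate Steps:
W(l) = l (W(l) = 0 + l = l)
N(o) = -24 + o (N(o) = -24*1 + o = -24 + o)
z(-2426)/N(-271) = 931/(-24 - 271) = 931/(-295) = 931*(-1/295) = -931/295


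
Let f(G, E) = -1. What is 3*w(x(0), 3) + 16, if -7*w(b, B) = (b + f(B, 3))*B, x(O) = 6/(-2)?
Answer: 148/7 ≈ 21.143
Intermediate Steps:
x(O) = -3 (x(O) = 6*(-1/2) = -3)
w(b, B) = -B*(-1 + b)/7 (w(b, B) = -(b - 1)*B/7 = -(-1 + b)*B/7 = -B*(-1 + b)/7)
3*w(x(0), 3) + 16 = 3*((1/7)*3*(1 - 1*(-3))) + 16 = 3*((1/7)*3*(1 + 3)) + 16 = 3*((1/7)*3*4) + 16 = 3*(12/7) + 16 = 36/7 + 16 = 148/7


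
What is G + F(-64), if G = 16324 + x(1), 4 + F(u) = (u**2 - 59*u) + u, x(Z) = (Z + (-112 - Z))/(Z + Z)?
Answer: 24072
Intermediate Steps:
x(Z) = -56/Z (x(Z) = -112*1/(2*Z) = -56/Z)
F(u) = -4 + u**2 - 58*u (F(u) = -4 + ((u**2 - 59*u) + u) = -4 + (u**2 - 58*u) = -4 + u**2 - 58*u)
G = 16268 (G = 16324 - 56/1 = 16324 - 56*1 = 16324 - 56 = 16268)
G + F(-64) = 16268 + (-4 + (-64)**2 - 58*(-64)) = 16268 + (-4 + 4096 + 3712) = 16268 + 7804 = 24072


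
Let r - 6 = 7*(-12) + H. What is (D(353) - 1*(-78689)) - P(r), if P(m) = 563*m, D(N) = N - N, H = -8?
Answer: 127107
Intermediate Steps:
D(N) = 0
r = -86 (r = 6 + (7*(-12) - 8) = 6 + (-84 - 8) = 6 - 92 = -86)
(D(353) - 1*(-78689)) - P(r) = (0 - 1*(-78689)) - 563*(-86) = (0 + 78689) - 1*(-48418) = 78689 + 48418 = 127107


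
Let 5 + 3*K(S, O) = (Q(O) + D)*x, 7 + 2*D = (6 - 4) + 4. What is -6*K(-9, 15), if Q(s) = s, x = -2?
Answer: 68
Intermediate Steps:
D = -½ (D = -7/2 + ((6 - 4) + 4)/2 = -7/2 + (2 + 4)/2 = -7/2 + (½)*6 = -7/2 + 3 = -½ ≈ -0.50000)
K(S, O) = -4/3 - 2*O/3 (K(S, O) = -5/3 + ((O - ½)*(-2))/3 = -5/3 + ((-½ + O)*(-2))/3 = -5/3 + (1 - 2*O)/3 = -5/3 + (⅓ - 2*O/3) = -4/3 - 2*O/3)
-6*K(-9, 15) = -6*(-4/3 - ⅔*15) = -6*(-4/3 - 10) = -6*(-34/3) = 68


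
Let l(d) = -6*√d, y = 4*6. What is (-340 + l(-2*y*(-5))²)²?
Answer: 68890000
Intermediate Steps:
y = 24
(-340 + l(-2*y*(-5))²)² = (-340 + (-6*4*√15)²)² = (-340 + (-24*√15)²)² = (-340 + 8640)² = 8300² = 68890000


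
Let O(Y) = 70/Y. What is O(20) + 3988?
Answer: 7983/2 ≈ 3991.5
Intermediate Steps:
O(20) + 3988 = 70/20 + 3988 = 70*(1/20) + 3988 = 7/2 + 3988 = 7983/2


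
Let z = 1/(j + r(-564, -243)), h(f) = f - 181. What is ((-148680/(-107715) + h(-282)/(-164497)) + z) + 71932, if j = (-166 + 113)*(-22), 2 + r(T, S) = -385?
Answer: 66192816446883946/920196053503 ≈ 71933.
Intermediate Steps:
r(T, S) = -387 (r(T, S) = -2 - 385 = -387)
j = 1166 (j = -53*(-22) = 1166)
h(f) = -181 + f
z = 1/779 (z = 1/(1166 - 387) = 1/779 ≈ 0.0012837)
((-148680/(-107715) + h(-282)/(-164497)) + z) + 71932 = ((-148680/(-107715) + (-181 - 282)/(-164497)) + 1/779) + 71932 = ((-148680*(-1/107715) - 463*(-1/164497)) + 1/779) + 71932 = ((9912/7181 + 463/164497) + 1/779) + 71932 = (1633819067/1181252957 + 1/779) + 71932 = 1273926306150/920196053503 + 71932 = 66192816446883946/920196053503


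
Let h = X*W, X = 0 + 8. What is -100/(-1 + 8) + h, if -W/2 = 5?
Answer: -660/7 ≈ -94.286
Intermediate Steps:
W = -10 (W = -2*5 = -10)
X = 8
h = -80 (h = 8*(-10) = -80)
-100/(-1 + 8) + h = -100/(-1 + 8) - 80 = -100/7 - 80 = -660/7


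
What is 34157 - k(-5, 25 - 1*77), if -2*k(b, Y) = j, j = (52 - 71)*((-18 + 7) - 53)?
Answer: 34765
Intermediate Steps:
j = 1216 (j = -19*(-11 - 53) = -19*(-64) = 1216)
k(b, Y) = -608 (k(b, Y) = -½*1216 = -608)
34157 - k(-5, 25 - 1*77) = 34157 - 1*(-608) = 34157 + 608 = 34765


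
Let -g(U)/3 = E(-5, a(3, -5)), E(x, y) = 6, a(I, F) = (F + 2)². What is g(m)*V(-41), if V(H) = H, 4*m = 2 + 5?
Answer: 738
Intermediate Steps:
m = 7/4 (m = (2 + 5)/4 = (¼)*7 = 7/4 ≈ 1.7500)
a(I, F) = (2 + F)²
g(U) = -18 (g(U) = -3*6 = -18)
g(m)*V(-41) = -18*(-41) = 738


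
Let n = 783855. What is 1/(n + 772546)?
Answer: 1/1556401 ≈ 6.4251e-7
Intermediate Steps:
1/(n + 772546) = 1/(783855 + 772546) = 1/1556401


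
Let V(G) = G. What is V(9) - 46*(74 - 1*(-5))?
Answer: -3625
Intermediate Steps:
V(9) - 46*(74 - 1*(-5)) = 9 - 46*(74 - 1*(-5)) = 9 - 46*(74 + 5) = 9 - 46*79 = 9 - 3634 = -3625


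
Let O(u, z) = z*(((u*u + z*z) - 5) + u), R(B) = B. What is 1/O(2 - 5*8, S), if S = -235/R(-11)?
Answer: 1331/52815310 ≈ 2.5201e-5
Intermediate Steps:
S = 235/11 (S = -235/(-11) = -235*(-1/11) = 235/11 ≈ 21.364)
O(u, z) = z*(-5 + u + u² + z²) (O(u, z) = z*(((u² + z²) - 5) + u) = z*((-5 + u² + z²) + u) = z*(-5 + u + u² + z²))
1/O(2 - 5*8, S) = 1/(235*(-5 + (2 - 5*8) + (2 - 5*8)² + (235/11)²)/11) = 1/(235*(-5 + (2 - 40) + (2 - 40)² + 55225/121)/11) = 1/(235*(-5 - 38 + (-38)² + 55225/121)/11) = 1/(235*(-5 - 38 + 1444 + 55225/121)/11) = 1/((235/11)*(224746/121)) = 1/(52815310/1331) = 1331/52815310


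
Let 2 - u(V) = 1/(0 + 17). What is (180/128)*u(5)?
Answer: 1485/544 ≈ 2.7298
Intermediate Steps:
u(V) = 33/17 (u(V) = 2 - 1/(0 + 17) = 2 - 1/17 = 33/17)
(180/128)*u(5) = (180/128)*(33/17) = (180*(1/128))*(33/17) = (45/32)*(33/17) = 1485/544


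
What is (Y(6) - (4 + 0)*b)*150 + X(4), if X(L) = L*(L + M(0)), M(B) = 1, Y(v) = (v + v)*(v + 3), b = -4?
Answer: 18620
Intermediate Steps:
Y(v) = 2*v*(3 + v) (Y(v) = (2*v)*(3 + v) = 2*v*(3 + v))
X(L) = L*(1 + L) (X(L) = L*(L + 1) = L*(1 + L))
(Y(6) - (4 + 0)*b)*150 + X(4) = (2*6*(3 + 6) - (4 + 0)*(-4))*150 + 4*(1 + 4) = (2*6*9 - 4*(-4))*150 + 4*5 = (108 - 1*(-16))*150 + 20 = (108 + 16)*150 + 20 = 124*150 + 20 = 18600 + 20 = 18620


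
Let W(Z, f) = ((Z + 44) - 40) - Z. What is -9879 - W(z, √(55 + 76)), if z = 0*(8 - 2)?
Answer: -9883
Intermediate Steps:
z = 0 (z = 0*6 = 0)
W(Z, f) = 4 (W(Z, f) = ((44 + Z) - 40) - Z = (4 + Z) - Z = 4)
-9879 - W(z, √(55 + 76)) = -9879 - 1*4 = -9879 - 4 = -9883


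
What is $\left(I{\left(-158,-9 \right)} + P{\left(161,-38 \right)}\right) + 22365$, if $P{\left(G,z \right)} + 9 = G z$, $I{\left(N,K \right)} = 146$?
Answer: $16384$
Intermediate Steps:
$P{\left(G,z \right)} = -9 + G z$
$\left(I{\left(-158,-9 \right)} + P{\left(161,-38 \right)}\right) + 22365 = \left(146 + \left(-9 + 161 \left(-38\right)\right)\right) + 22365 = \left(146 - 6127\right) + 22365 = -5981 + 22365 = 16384$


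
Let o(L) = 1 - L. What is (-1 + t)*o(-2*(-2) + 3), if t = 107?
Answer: -636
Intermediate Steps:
(-1 + t)*o(-2*(-2) + 3) = (-1 + 107)*(1 - (-2*(-2) + 3)) = 106*(1 - (4 + 3)) = 106*(1 - 1*7) = 106*(1 - 7) = 106*(-6) = -636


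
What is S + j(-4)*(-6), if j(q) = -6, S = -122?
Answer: -86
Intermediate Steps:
S + j(-4)*(-6) = -122 - 6*(-6) = -122 + 36 = -86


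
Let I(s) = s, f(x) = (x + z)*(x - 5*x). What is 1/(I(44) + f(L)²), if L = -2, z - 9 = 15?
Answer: 1/31020 ≈ 3.2237e-5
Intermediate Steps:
z = 24 (z = 9 + 15 = 24)
f(x) = -4*x*(24 + x) (f(x) = (x + 24)*(x - 5*x) = (24 + x)*(-4*x) = -4*x*(24 + x))
1/(I(44) + f(L)²) = 1/(44 + (-4*(-2)*(24 - 2))²) = 1/(44 + (-4*(-2)*22)²) = 1/(44 + 176²) = 1/(44 + 30976) = 1/31020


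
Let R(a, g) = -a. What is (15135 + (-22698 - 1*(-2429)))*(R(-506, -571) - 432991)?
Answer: 2220377990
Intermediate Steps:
(15135 + (-22698 - 1*(-2429)))*(R(-506, -571) - 432991) = (15135 + (-22698 - 1*(-2429)))*(-1*(-506) - 432991) = (15135 + (-22698 + 2429))*(506 - 432991) = (15135 - 20269)*(-432485) = -5134*(-432485) = 2220377990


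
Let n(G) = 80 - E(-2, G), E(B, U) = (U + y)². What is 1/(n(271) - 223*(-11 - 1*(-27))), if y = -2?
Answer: -1/75849 ≈ -1.3184e-5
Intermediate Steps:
E(B, U) = (-2 + U)² (E(B, U) = (U - 2)² = (-2 + U)²)
n(G) = 80 - (-2 + G)²
1/(n(271) - 223*(-11 - 1*(-27))) = 1/((80 - (-2 + 271)²) - 223*(-11 - 1*(-27))) = 1/((80 - 1*269²) - 223*(-11 + 27)) = 1/((80 - 1*72361) - 223*16) = 1/((80 - 72361) - 3568) = 1/(-72281 - 3568) = 1/(-75849) = -1/75849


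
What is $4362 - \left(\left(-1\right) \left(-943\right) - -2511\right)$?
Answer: $908$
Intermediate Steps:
$4362 - \left(\left(-1\right) \left(-943\right) - -2511\right) = 4362 - \left(943 + 2511\right) = 4362 - 3454 = 908$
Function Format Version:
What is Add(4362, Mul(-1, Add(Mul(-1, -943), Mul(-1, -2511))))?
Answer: 908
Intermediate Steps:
Add(4362, Mul(-1, Add(Mul(-1, -943), Mul(-1, -2511)))) = Add(4362, Mul(-1, Add(943, 2511))) = Add(4362, Mul(-1, 3454)) = Add(4362, -3454) = 908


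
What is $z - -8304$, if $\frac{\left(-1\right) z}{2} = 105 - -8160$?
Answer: $-8226$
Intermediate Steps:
$z = -16530$ ($z = - 2 \left(105 - -8160\right) = - 2 \left(105 + 8160\right) = \left(-2\right) 8265 = -16530$)
$z - -8304 = -16530 - -8304 = -16530 + 8304 = -8226$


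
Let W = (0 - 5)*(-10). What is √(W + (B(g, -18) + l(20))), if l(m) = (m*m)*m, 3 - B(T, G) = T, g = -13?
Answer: √8066 ≈ 89.811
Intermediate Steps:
B(T, G) = 3 - T
l(m) = m³ (l(m) = m²*m = m³)
W = 50 (W = -5*(-10) = 50)
√(W + (B(g, -18) + l(20))) = √(50 + ((3 - 1*(-13)) + 20³)) = √(50 + ((3 + 13) + 8000)) = √(50 + (16 + 8000)) = √(50 + 8016) = √8066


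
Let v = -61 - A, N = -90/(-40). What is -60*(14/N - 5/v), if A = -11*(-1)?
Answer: -755/2 ≈ -377.50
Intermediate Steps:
A = 11
N = 9/4 (N = -90*(-1/40) = 9/4 ≈ 2.2500)
v = -72 (v = -61 - 1*11 = -61 - 11 = -72)
-60*(14/N - 5/v) = -60*(14/(9/4) - 5/(-72)) = -60*(14*(4/9) - 5*(-1/72)) = -60*(56/9 + 5/72) = -60*151/24 = -755/2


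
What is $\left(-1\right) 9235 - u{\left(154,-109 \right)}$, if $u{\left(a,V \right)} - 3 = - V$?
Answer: $-9347$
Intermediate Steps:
$u{\left(a,V \right)} = 3 - V$
$\left(-1\right) 9235 - u{\left(154,-109 \right)} = \left(-1\right) 9235 - \left(3 - -109\right) = -9235 - \left(3 + 109\right) = -9235 - 112 = -9347$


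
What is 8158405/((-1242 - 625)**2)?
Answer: 8158405/3485689 ≈ 2.3405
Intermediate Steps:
8158405/((-1242 - 625)**2) = 8158405/((-1867)**2) = 8158405/3485689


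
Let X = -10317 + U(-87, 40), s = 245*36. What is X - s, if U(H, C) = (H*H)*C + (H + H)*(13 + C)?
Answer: 274401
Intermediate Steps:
U(H, C) = C*H² + 2*H*(13 + C) (U(H, C) = H²*C + (2*H)*(13 + C) = C*H² + 2*H*(13 + C))
s = 8820
X = 283221 (X = -10317 - 87*(26 + 2*40 + 40*(-87)) = -10317 - 87*(26 + 80 - 3480) = -10317 - 87*(-3374) = -10317 + 293538 = 283221)
X - s = 283221 - 1*8820 = 283221 - 8820 = 274401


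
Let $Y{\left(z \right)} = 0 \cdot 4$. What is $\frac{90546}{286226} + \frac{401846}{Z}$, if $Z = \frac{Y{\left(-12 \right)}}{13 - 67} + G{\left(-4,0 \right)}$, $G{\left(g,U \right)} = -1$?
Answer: $- \frac{57509341325}{143113} \approx -4.0185 \cdot 10^{5}$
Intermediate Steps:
$Y{\left(z \right)} = 0$
$Z = -1$ ($Z = \frac{1}{13 - 67} \cdot 0 - 1 = \frac{1}{-54} \cdot 0 - 1 = \left(- \frac{1}{54}\right) 0 - 1 = 0 - 1 = -1$)
$\frac{90546}{286226} + \frac{401846}{Z} = \frac{90546}{286226} + \frac{401846}{-1} = 90546 \cdot \frac{1}{286226} + 401846 \left(-1\right) = \frac{45273}{143113} - 401846 = - \frac{57509341325}{143113}$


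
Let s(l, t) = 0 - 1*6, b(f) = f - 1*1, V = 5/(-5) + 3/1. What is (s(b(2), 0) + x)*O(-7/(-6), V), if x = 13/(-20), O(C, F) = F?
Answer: -133/10 ≈ -13.300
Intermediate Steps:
V = 2 (V = 5*(-1/5) + 3*1 = -1 + 3 = 2)
b(f) = -1 + f (b(f) = f - 1 = -1 + f)
s(l, t) = -6 (s(l, t) = 0 - 6 = -6)
x = -13/20 (x = 13*(-1/20) = -13/20 ≈ -0.65000)
(s(b(2), 0) + x)*O(-7/(-6), V) = (-6 - 13/20)*2 = -133/20*2 = -133/10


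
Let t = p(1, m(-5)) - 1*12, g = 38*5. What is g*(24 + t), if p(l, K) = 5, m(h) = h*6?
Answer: 3230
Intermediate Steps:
m(h) = 6*h
g = 190
t = -7 (t = 5 - 1*12 = 5 - 12 = -7)
g*(24 + t) = 190*(24 - 7) = 190*17 = 3230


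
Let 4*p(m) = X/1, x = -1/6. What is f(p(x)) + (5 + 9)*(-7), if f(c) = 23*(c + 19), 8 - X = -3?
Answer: 1609/4 ≈ 402.25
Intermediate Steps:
X = 11 (X = 8 - 1*(-3) = 8 + 3 = 11)
x = -⅙ (x = -1*⅙ = -⅙ ≈ -0.16667)
p(m) = 11/4 (p(m) = (11/1)/4 = (11*1)/4 = (¼)*11 = 11/4)
f(c) = 437 + 23*c (f(c) = 23*(19 + c) = 437 + 23*c)
f(p(x)) + (5 + 9)*(-7) = (437 + 23*(11/4)) + (5 + 9)*(-7) = (437 + 253/4) + 14*(-7) = 2001/4 - 98 = 1609/4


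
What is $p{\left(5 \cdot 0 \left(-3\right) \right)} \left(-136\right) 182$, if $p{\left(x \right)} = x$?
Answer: $0$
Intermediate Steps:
$p{\left(5 \cdot 0 \left(-3\right) \right)} \left(-136\right) 182 = 5 \cdot 0 \left(-3\right) \left(-136\right) 182 = 0 \left(-3\right) \left(-136\right) 182 = 0 \left(-136\right) 182 = 0 \cdot 182 = 0$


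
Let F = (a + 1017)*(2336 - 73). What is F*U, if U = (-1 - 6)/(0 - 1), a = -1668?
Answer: -10312491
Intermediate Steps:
U = 7 (U = -7/(-1) = -7*(-1) = 7)
F = -1473213 (F = (-1668 + 1017)*(2336 - 73) = -651*2263 = -1473213)
F*U = -1473213*7 = -10312491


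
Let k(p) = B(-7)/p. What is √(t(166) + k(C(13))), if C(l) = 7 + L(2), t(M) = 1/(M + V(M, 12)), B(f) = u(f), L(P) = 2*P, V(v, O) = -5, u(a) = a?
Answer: 6*I*√54901/1771 ≈ 0.79382*I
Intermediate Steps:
B(f) = f
t(M) = 1/(-5 + M) (t(M) = 1/(M - 5) = 1/(-5 + M))
C(l) = 11 (C(l) = 7 + 2*2 = 7 + 4 = 11)
k(p) = -7/p
√(t(166) + k(C(13))) = √(1/(-5 + 166) - 7/11) = √(1/161 - 7*1/11) = √(1/161 - 7/11) = √(-1116/1771) = 6*I*√54901/1771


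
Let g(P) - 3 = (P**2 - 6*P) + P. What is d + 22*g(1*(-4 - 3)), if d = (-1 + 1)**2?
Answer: 1914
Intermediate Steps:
d = 0 (d = 0**2 = 0)
g(P) = 3 + P**2 - 5*P (g(P) = 3 + ((P**2 - 6*P) + P) = 3 + (P**2 - 5*P) = 3 + P**2 - 5*P)
d + 22*g(1*(-4 - 3)) = 0 + 22*(3 + (1*(-4 - 3))**2 - 5*(-4 - 3)) = 0 + 22*(3 + (1*(-7))**2 - 5*(-7)) = 0 + 22*(3 + (-7)**2 - 5*(-7)) = 0 + 22*(3 + 49 + 35) = 0 + 22*87 = 0 + 1914 = 1914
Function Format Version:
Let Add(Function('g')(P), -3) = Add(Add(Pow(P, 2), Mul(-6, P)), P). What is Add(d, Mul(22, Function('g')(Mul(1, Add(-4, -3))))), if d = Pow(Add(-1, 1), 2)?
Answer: 1914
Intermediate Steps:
d = 0 (d = Pow(0, 2) = 0)
Function('g')(P) = Add(3, Pow(P, 2), Mul(-5, P)) (Function('g')(P) = Add(3, Add(Add(Pow(P, 2), Mul(-6, P)), P)) = Add(3, Add(Pow(P, 2), Mul(-5, P))) = Add(3, Pow(P, 2), Mul(-5, P)))
Add(d, Mul(22, Function('g')(Mul(1, Add(-4, -3))))) = Add(0, Mul(22, Add(3, Pow(Mul(1, Add(-4, -3)), 2), Mul(-5, Mul(1, Add(-4, -3)))))) = Add(0, Mul(22, Add(3, Pow(Mul(1, -7), 2), Mul(-5, Mul(1, -7))))) = Add(0, Mul(22, Add(3, Pow(-7, 2), Mul(-5, -7)))) = Add(0, Mul(22, Add(3, 49, 35))) = Add(0, Mul(22, 87)) = Add(0, 1914) = 1914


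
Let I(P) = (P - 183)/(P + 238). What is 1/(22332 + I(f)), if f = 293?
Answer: 531/11858402 ≈ 4.4778e-5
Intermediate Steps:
I(P) = (-183 + P)/(238 + P)
1/(22332 + I(f)) = 1/(22332 + (-183 + 293)/(238 + 293)) = 1/(22332 + 110/531) = 1/(11858402/531) = 531/11858402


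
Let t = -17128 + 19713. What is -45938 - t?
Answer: -48523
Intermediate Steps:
t = 2585
-45938 - t = -45938 - 1*2585 = -45938 - 2585 = -48523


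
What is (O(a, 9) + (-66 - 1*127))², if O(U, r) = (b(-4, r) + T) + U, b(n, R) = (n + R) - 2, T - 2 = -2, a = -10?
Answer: 40000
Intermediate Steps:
T = 0 (T = 2 - 2 = 0)
b(n, R) = -2 + R + n (b(n, R) = (R + n) - 2 = -2 + R + n)
O(U, r) = -6 + U + r (O(U, r) = ((-2 + r - 4) + 0) + U = ((-6 + r) + 0) + U = (-6 + r) + U = -6 + U + r)
(O(a, 9) + (-66 - 1*127))² = ((-6 - 10 + 9) + (-66 - 1*127))² = (-7 + (-66 - 127))² = (-7 - 193)² = (-200)² = 40000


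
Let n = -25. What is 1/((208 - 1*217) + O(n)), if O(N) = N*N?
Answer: 1/616 ≈ 0.0016234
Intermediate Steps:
O(N) = N²
1/((208 - 1*217) + O(n)) = 1/((208 - 1*217) + (-25)²) = 1/((208 - 217) + 625) = 1/(-9 + 625) = 1/616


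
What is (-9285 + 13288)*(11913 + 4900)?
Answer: 67302439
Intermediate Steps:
(-9285 + 13288)*(11913 + 4900) = 4003*16813 = 67302439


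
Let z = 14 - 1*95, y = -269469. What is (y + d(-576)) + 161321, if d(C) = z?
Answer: -108229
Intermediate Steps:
z = -81 (z = 14 - 95 = -81)
d(C) = -81
(y + d(-576)) + 161321 = (-269469 - 81) + 161321 = -269550 + 161321 = -108229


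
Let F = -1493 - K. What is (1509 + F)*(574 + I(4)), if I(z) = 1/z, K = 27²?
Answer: -1637761/4 ≈ -4.0944e+5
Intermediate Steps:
K = 729
F = -2222 (F = -1493 - 1*729 = -1493 - 729 = -2222)
(1509 + F)*(574 + I(4)) = (1509 - 2222)*(574 + 1/4) = -713*(574 + ¼) = -713*2297/4 = -1637761/4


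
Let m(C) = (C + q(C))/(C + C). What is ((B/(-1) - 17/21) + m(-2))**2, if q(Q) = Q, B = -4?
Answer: 7744/441 ≈ 17.560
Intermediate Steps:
m(C) = 1 (m(C) = (C + C)/(C + C) = (2*C)/((2*C)) = (2*C)*(1/(2*C)) = 1)
((B/(-1) - 17/21) + m(-2))**2 = ((-4/(-1) - 17/21) + 1)**2 = ((-4*(-1) - 17*1/21) + 1)**2 = ((4 - 17/21) + 1)**2 = (67/21 + 1)**2 = (88/21)**2 = 7744/441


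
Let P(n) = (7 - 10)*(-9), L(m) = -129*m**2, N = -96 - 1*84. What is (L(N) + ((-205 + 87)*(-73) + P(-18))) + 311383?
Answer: -3859576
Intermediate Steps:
N = -180 (N = -96 - 84 = -180)
P(n) = 27 (P(n) = -3*(-9) = 27)
(L(N) + ((-205 + 87)*(-73) + P(-18))) + 311383 = (-129*(-180)**2 + ((-205 + 87)*(-73) + 27)) + 311383 = (-129*32400 + (-118*(-73) + 27)) + 311383 = (-4179600 + (8614 + 27)) + 311383 = (-4179600 + 8641) + 311383 = -4170959 + 311383 = -3859576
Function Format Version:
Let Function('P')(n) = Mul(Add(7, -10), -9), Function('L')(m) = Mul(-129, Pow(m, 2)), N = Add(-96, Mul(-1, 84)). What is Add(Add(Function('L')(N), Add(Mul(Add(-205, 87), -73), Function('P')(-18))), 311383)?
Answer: -3859576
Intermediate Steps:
N = -180 (N = Add(-96, -84) = -180)
Function('P')(n) = 27 (Function('P')(n) = Mul(-3, -9) = 27)
Add(Add(Function('L')(N), Add(Mul(Add(-205, 87), -73), Function('P')(-18))), 311383) = Add(Add(Mul(-129, Pow(-180, 2)), Add(Mul(Add(-205, 87), -73), 27)), 311383) = Add(Add(Mul(-129, 32400), Add(Mul(-118, -73), 27)), 311383) = Add(Add(-4179600, Add(8614, 27)), 311383) = Add(Add(-4179600, 8641), 311383) = Add(-4170959, 311383) = -3859576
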